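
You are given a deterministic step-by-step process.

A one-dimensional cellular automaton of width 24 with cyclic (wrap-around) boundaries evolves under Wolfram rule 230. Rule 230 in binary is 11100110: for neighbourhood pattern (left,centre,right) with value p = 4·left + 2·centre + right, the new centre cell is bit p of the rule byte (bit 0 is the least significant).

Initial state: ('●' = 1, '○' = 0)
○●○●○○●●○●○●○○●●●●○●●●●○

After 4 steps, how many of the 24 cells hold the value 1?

20

k=0  ○●○●○○●●○●○●○○●●●●○●●●●○
k=1  ●●●●○●○●●●●●○●○●●●●○●●●○
k=2  ○●●●●●●○●●●●●●●○●●●●○●●●
k=3  ●○●●●●●●○●●●●●●●○●●●●○●●
k=4  ●●○●●●●●●○●●●●●●●○●●●●○●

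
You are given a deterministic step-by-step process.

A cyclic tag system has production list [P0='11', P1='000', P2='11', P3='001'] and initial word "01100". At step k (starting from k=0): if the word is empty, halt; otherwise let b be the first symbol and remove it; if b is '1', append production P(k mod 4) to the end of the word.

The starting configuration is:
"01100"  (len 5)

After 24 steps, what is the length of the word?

gen 0: "01100"  (len 5)
gen 1: "1100"  (len 4)
gen 2: "100000"  (len 6)
gen 3: "0000011"  (len 7)
gen 4: "000011"  (len 6)
gen 5: "00011"  (len 5)
gen 6: "0011"  (len 4)
gen 7: "011"  (len 3)
gen 8: "11"  (len 2)
gen 9: "111"  (len 3)
gen 10: "11000"  (len 5)
gen 11: "100011"  (len 6)
gen 12: "00011001"  (len 8)
gen 13: "0011001"  (len 7)
gen 14: "011001"  (len 6)
gen 15: "11001"  (len 5)
gen 16: "1001001"  (len 7)
gen 17: "00100111"  (len 8)
gen 18: "0100111"  (len 7)
gen 19: "100111"  (len 6)
gen 20: "00111001"  (len 8)
gen 21: "0111001"  (len 7)
gen 22: "111001"  (len 6)
gen 23: "1100111"  (len 7)
gen 24: "100111001"  (len 9)

9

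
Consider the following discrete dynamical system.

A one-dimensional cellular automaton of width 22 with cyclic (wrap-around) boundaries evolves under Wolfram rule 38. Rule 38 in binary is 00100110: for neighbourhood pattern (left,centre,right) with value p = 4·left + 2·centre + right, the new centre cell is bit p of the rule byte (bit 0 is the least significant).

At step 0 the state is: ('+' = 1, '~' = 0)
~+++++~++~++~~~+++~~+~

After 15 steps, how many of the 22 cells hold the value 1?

6

gen 0: ~+++++~++~++~~~+++~~+~
gen 1: +~~~~~+~~+~~~~+~~~~++~
gen 2: +~~~~++~++~~~++~~~+~~+
gen 3: ~~~~+~~+~~~~+~~~~++~+~
gen 4: ~~~++~++~~~++~~~+~~++~
gen 5: ~~+~~+~~~~+~~~~++~+~~~
gen 6: ~++~++~~~++~~~+~~++~~~
gen 7: +~~+~~~~+~~~~++~+~~~~~
gen 8: +~++~~~++~~~+~~++~~~~+
gen 9: ~+~~~~+~~~~++~+~~~~~+~
gen 10: ++~~~++~~~+~~++~~~~++~
gen 11: ~~~~+~~~~++~+~~~~~+~~+
gen 12: ~~~++~~~+~~++~~~~++~++
gen 13: ~~+~~~~++~+~~~~~+~~+~~
gen 14: ~++~~~+~~++~~~~++~++~~
gen 15: +~~~~++~+~~~~~+~~+~~~~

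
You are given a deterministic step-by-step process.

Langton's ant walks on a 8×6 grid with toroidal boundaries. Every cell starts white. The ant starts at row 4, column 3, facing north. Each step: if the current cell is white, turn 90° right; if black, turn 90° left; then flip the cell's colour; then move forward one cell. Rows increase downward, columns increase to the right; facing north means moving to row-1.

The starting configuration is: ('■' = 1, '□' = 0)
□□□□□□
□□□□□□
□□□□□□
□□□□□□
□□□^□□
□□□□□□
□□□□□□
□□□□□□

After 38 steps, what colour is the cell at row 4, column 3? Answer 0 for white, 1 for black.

0

[0] □□□□□□
□□□□□□
□□□□□□
□□□□□□
□□□^□□
□□□□□□
□□□□□□
□□□□□□
[1] □□□□□□
□□□□□□
□□□□□□
□□□□□□
□□□■>□
□□□□□□
□□□□□□
□□□□□□
[2] □□□□□□
□□□□□□
□□□□□□
□□□□□□
□□□■■□
□□□□v□
□□□□□□
□□□□□□
[3] □□□□□□
□□□□□□
□□□□□□
□□□□□□
□□□■■□
□□□<■□
□□□□□□
□□□□□□
[4] □□□□□□
□□□□□□
□□□□□□
□□□□□□
□□□^■□
□□□■■□
□□□□□□
□□□□□□
[5] □□□□□□
□□□□□□
□□□□□□
□□□□□□
□□<□■□
□□□■■□
□□□□□□
□□□□□□
[6] □□□□□□
□□□□□□
□□□□□□
□□^□□□
□□■□■□
□□□■■□
□□□□□□
□□□□□□
[7] □□□□□□
□□□□□□
□□□□□□
□□■>□□
□□■□■□
□□□■■□
□□□□□□
□□□□□□
[8] □□□□□□
□□□□□□
□□□□□□
□□■■□□
□□■v■□
□□□■■□
□□□□□□
□□□□□□
[9] □□□□□□
□□□□□□
□□□□□□
□□■■□□
□□<■■□
□□□■■□
□□□□□□
□□□□□□
[10] □□□□□□
□□□□□□
□□□□□□
□□■■□□
□□□■■□
□□v■■□
□□□□□□
□□□□□□
[11] □□□□□□
□□□□□□
□□□□□□
□□■■□□
□□□■■□
□<■■■□
□□□□□□
□□□□□□
[12] □□□□□□
□□□□□□
□□□□□□
□□■■□□
□^□■■□
□■■■■□
□□□□□□
□□□□□□
[13] □□□□□□
□□□□□□
□□□□□□
□□■■□□
□■>■■□
□■■■■□
□□□□□□
□□□□□□
[14] □□□□□□
□□□□□□
□□□□□□
□□■■□□
□■■■■□
□■v■■□
□□□□□□
□□□□□□
[15] □□□□□□
□□□□□□
□□□□□□
□□■■□□
□■■■■□
□■□>■□
□□□□□□
□□□□□□
[16] □□□□□□
□□□□□□
□□□□□□
□□■■□□
□■■^■□
□■□□■□
□□□□□□
□□□□□□
[17] □□□□□□
□□□□□□
□□□□□□
□□■■□□
□■<□■□
□■□□■□
□□□□□□
□□□□□□
[18] □□□□□□
□□□□□□
□□□□□□
□□■■□□
□■□□■□
□■v□■□
□□□□□□
□□□□□□
[19] □□□□□□
□□□□□□
□□□□□□
□□■■□□
□■□□■□
□<■□■□
□□□□□□
□□□□□□
[20] □□□□□□
□□□□□□
□□□□□□
□□■■□□
□■□□■□
□□■□■□
□v□□□□
□□□□□□
[21] □□□□□□
□□□□□□
□□□□□□
□□■■□□
□■□□■□
□□■□■□
<■□□□□
□□□□□□
[22] □□□□□□
□□□□□□
□□□□□□
□□■■□□
□■□□■□
^□■□■□
■■□□□□
□□□□□□
[23] □□□□□□
□□□□□□
□□□□□□
□□■■□□
□■□□■□
■>■□■□
■■□□□□
□□□□□□
[24] □□□□□□
□□□□□□
□□□□□□
□□■■□□
□■□□■□
■■■□■□
■v□□□□
□□□□□□
[25] □□□□□□
□□□□□□
□□□□□□
□□■■□□
□■□□■□
■■■□■□
■□>□□□
□□□□□□
[26] □□□□□□
□□□□□□
□□□□□□
□□■■□□
□■□□■□
■■■□■□
■□■□□□
□□v□□□
[27] □□□□□□
□□□□□□
□□□□□□
□□■■□□
□■□□■□
■■■□■□
■□■□□□
□<■□□□
[28] □□□□□□
□□□□□□
□□□□□□
□□■■□□
□■□□■□
■■■□■□
■^■□□□
□■■□□□
[29] □□□□□□
□□□□□□
□□□□□□
□□■■□□
□■□□■□
■■■□■□
■■>□□□
□■■□□□
[30] □□□□□□
□□□□□□
□□□□□□
□□■■□□
□■□□■□
■■^□■□
■■□□□□
□■■□□□
[31] □□□□□□
□□□□□□
□□□□□□
□□■■□□
□■□□■□
■<□□■□
■■□□□□
□■■□□□
[32] □□□□□□
□□□□□□
□□□□□□
□□■■□□
□■□□■□
■□□□■□
■v□□□□
□■■□□□
[33] □□□□□□
□□□□□□
□□□□□□
□□■■□□
□■□□■□
■□□□■□
■□>□□□
□■■□□□
[34] □□□□□□
□□□□□□
□□□□□□
□□■■□□
□■□□■□
■□□□■□
■□■□□□
□■v□□□
[35] □□□□□□
□□□□□□
□□□□□□
□□■■□□
□■□□■□
■□□□■□
■□■□□□
□■□>□□
[36] □□□v□□
□□□□□□
□□□□□□
□□■■□□
□■□□■□
■□□□■□
■□■□□□
□■□■□□
[37] □□<■□□
□□□□□□
□□□□□□
□□■■□□
□■□□■□
■□□□■□
■□■□□□
□■□■□□
[38] □□■■□□
□□□□□□
□□□□□□
□□■■□□
□■□□■□
■□□□■□
■□■□□□
□■^■□□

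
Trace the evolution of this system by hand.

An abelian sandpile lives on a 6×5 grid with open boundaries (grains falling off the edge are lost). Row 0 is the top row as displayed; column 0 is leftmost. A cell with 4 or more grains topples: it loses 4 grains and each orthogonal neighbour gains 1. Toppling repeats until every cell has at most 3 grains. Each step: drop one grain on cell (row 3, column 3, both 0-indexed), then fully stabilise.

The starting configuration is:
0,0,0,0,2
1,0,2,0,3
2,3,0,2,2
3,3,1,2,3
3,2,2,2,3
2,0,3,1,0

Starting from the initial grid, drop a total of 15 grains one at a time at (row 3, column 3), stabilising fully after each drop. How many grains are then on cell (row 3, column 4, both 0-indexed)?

step 0: 0,0,0,0,2
1,0,2,0,3
2,3,0,2,2
3,3,1,2,3
3,2,2,2,3
2,0,3,1,0
step 1: 0,0,0,0,2
1,0,2,0,3
2,3,0,2,2
3,3,1,3,3
3,2,2,2,3
2,0,3,1,0
step 2: 0,0,0,0,2
1,0,2,0,3
2,3,0,3,3
3,3,2,2,1
3,2,3,0,1
2,0,3,2,1
step 3: 0,0,0,0,2
1,0,2,0,3
2,3,0,3,3
3,3,2,3,1
3,2,3,0,1
2,0,3,2,1
step 4: 0,0,0,0,3
1,0,2,2,0
2,3,1,1,1
3,3,3,1,3
3,2,3,1,1
2,0,3,2,1
step 5: 0,0,0,0,3
1,0,2,2,0
2,3,1,1,1
3,3,3,2,3
3,2,3,1,1
2,0,3,2,1
step 6: 0,0,0,0,3
1,0,2,2,0
2,3,1,1,1
3,3,3,3,3
3,2,3,1,1
2,0,3,2,1
step 7: 0,0,0,0,3
2,1,2,2,0
0,1,3,2,2
2,3,2,2,0
1,1,2,3,2
3,2,0,3,1
step 8: 0,0,0,0,3
2,1,2,2,0
0,1,3,2,2
2,3,2,3,0
1,1,2,3,2
3,2,0,3,1
step 9: 0,0,0,0,3
2,1,2,2,0
0,1,3,3,2
2,3,3,1,1
1,1,3,1,3
3,2,1,0,2
step 10: 0,0,0,0,3
2,1,2,2,0
0,1,3,3,2
2,3,3,2,1
1,1,3,1,3
3,2,1,0,2
step 11: 0,0,0,0,3
2,1,2,2,0
0,1,3,3,2
2,3,3,3,1
1,1,3,1,3
3,2,1,0,2
step 12: 0,0,0,0,3
2,1,3,3,0
0,3,1,1,3
3,0,3,2,2
1,3,0,3,3
3,2,2,0,2
step 13: 0,0,0,0,3
2,1,3,3,0
0,3,1,1,3
3,0,3,3,2
1,3,0,3,3
3,2,2,0,2
step 14: 0,0,0,0,3
2,1,3,3,1
0,3,2,3,0
3,1,0,3,1
1,3,2,1,1
3,2,2,1,3
step 15: 0,0,1,1,3
2,3,1,1,2
1,0,1,2,1
3,2,2,1,2
1,3,2,2,1
3,2,2,1,3

2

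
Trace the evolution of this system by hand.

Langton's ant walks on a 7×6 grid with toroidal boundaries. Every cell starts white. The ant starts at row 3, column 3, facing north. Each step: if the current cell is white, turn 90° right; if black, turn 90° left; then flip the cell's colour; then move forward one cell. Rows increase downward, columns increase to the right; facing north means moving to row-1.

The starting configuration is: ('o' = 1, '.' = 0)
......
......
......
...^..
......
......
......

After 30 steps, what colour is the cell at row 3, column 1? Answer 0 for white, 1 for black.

1

0) ......
......
......
...^..
......
......
......
1) ......
......
......
...o>.
......
......
......
2) ......
......
......
...oo.
....v.
......
......
3) ......
......
......
...oo.
...<o.
......
......
4) ......
......
......
...^o.
...oo.
......
......
5) ......
......
......
..<.o.
...oo.
......
......
6) ......
......
..^...
..o.o.
...oo.
......
......
7) ......
......
..o>..
..o.o.
...oo.
......
......
8) ......
......
..oo..
..ovo.
...oo.
......
......
9) ......
......
..oo..
..<oo.
...oo.
......
......
10) ......
......
..oo..
...oo.
..voo.
......
......
11) ......
......
..oo..
...oo.
.<ooo.
......
......
12) ......
......
..oo..
.^.oo.
.oooo.
......
......
13) ......
......
..oo..
.o>oo.
.oooo.
......
......
14) ......
......
..oo..
.oooo.
.ovoo.
......
......
15) ......
......
..oo..
.oooo.
.o.>o.
......
......
16) ......
......
..oo..
.oo^o.
.o..o.
......
......
17) ......
......
..oo..
.o<.o.
.o..o.
......
......
18) ......
......
..oo..
.o..o.
.ov.o.
......
......
19) ......
......
..oo..
.o..o.
.<o.o.
......
......
20) ......
......
..oo..
.o..o.
..o.o.
.v....
......
21) ......
......
..oo..
.o..o.
..o.o.
<o....
......
22) ......
......
..oo..
.o..o.
^.o.o.
oo....
......
23) ......
......
..oo..
.o..o.
o>o.o.
oo....
......
24) ......
......
..oo..
.o..o.
ooo.o.
ov....
......
25) ......
......
..oo..
.o..o.
ooo.o.
o.>...
......
26) ......
......
..oo..
.o..o.
ooo.o.
o.o...
..v...
27) ......
......
..oo..
.o..o.
ooo.o.
o.o...
.<o...
28) ......
......
..oo..
.o..o.
ooo.o.
o^o...
.oo...
29) ......
......
..oo..
.o..o.
ooo.o.
oo>...
.oo...
30) ......
......
..oo..
.o..o.
oo^.o.
oo....
.oo...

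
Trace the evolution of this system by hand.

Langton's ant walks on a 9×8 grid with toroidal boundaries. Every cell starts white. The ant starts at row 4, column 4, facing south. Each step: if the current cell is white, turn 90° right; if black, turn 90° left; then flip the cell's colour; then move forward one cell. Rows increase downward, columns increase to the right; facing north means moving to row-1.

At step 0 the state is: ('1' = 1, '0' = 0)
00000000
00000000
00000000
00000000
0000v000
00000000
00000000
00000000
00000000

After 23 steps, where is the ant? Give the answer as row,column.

3,6

k=0  00000000
00000000
00000000
00000000
0000v000
00000000
00000000
00000000
00000000
k=1  00000000
00000000
00000000
00000000
000<1000
00000000
00000000
00000000
00000000
k=2  00000000
00000000
00000000
000^0000
00011000
00000000
00000000
00000000
00000000
k=3  00000000
00000000
00000000
0001>000
00011000
00000000
00000000
00000000
00000000
k=4  00000000
00000000
00000000
00011000
0001v000
00000000
00000000
00000000
00000000
k=5  00000000
00000000
00000000
00011000
00010>00
00000000
00000000
00000000
00000000
k=6  00000000
00000000
00000000
00011000
00010100
00000v00
00000000
00000000
00000000
k=7  00000000
00000000
00000000
00011000
00010100
0000<100
00000000
00000000
00000000
k=8  00000000
00000000
00000000
00011000
0001^100
00001100
00000000
00000000
00000000
k=9  00000000
00000000
00000000
00011000
00011>00
00001100
00000000
00000000
00000000
k=10  00000000
00000000
00000000
00011^00
00011000
00001100
00000000
00000000
00000000
k=11  00000000
00000000
00000000
000111>0
00011000
00001100
00000000
00000000
00000000
k=12  00000000
00000000
00000000
00011110
000110v0
00001100
00000000
00000000
00000000
k=13  00000000
00000000
00000000
00011110
00011<10
00001100
00000000
00000000
00000000
k=14  00000000
00000000
00000000
00011^10
00011110
00001100
00000000
00000000
00000000
k=15  00000000
00000000
00000000
0001<010
00011110
00001100
00000000
00000000
00000000
k=16  00000000
00000000
00000000
00010010
0001v110
00001100
00000000
00000000
00000000
k=17  00000000
00000000
00000000
00010010
00010>10
00001100
00000000
00000000
00000000
k=18  00000000
00000000
00000000
00010^10
00010010
00001100
00000000
00000000
00000000
k=19  00000000
00000000
00000000
000101>0
00010010
00001100
00000000
00000000
00000000
k=20  00000000
00000000
000000^0
00010100
00010010
00001100
00000000
00000000
00000000
k=21  00000000
00000000
0000001>
00010100
00010010
00001100
00000000
00000000
00000000
k=22  00000000
00000000
00000011
0001010v
00010010
00001100
00000000
00000000
00000000
k=23  00000000
00000000
00000011
000101<1
00010010
00001100
00000000
00000000
00000000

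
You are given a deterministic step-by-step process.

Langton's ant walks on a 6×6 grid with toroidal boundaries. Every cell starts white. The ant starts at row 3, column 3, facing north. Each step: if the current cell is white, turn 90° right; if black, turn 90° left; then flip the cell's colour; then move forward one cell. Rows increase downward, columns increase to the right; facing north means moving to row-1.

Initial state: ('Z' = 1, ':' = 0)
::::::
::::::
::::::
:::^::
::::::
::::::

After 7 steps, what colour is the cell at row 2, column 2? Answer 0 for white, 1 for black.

step 0: ::::::
::::::
::::::
:::^::
::::::
::::::
step 1: ::::::
::::::
::::::
:::Z>:
::::::
::::::
step 2: ::::::
::::::
::::::
:::ZZ:
::::v:
::::::
step 3: ::::::
::::::
::::::
:::ZZ:
:::<Z:
::::::
step 4: ::::::
::::::
::::::
:::^Z:
:::ZZ:
::::::
step 5: ::::::
::::::
::::::
::<:Z:
:::ZZ:
::::::
step 6: ::::::
::::::
::^:::
::Z:Z:
:::ZZ:
::::::
step 7: ::::::
::::::
::Z>::
::Z:Z:
:::ZZ:
::::::

1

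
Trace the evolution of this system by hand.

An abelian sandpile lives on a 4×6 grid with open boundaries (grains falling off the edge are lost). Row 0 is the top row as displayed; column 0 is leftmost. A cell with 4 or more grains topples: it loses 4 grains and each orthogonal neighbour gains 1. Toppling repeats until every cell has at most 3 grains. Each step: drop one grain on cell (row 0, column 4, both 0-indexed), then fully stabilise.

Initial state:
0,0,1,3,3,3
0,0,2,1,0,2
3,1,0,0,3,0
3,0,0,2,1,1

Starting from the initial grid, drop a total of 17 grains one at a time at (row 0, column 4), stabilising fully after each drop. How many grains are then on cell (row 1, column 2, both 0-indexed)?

3

[0] 0,0,1,3,3,3
0,0,2,1,0,2
3,1,0,0,3,0
3,0,0,2,1,1
[1] 0,0,2,0,2,0
0,0,2,2,1,3
3,1,0,0,3,0
3,0,0,2,1,1
[2] 0,0,2,0,3,0
0,0,2,2,1,3
3,1,0,0,3,0
3,0,0,2,1,1
[3] 0,0,2,1,0,1
0,0,2,2,2,3
3,1,0,0,3,0
3,0,0,2,1,1
[4] 0,0,2,1,1,1
0,0,2,2,2,3
3,1,0,0,3,0
3,0,0,2,1,1
[5] 0,0,2,1,2,1
0,0,2,2,2,3
3,1,0,0,3,0
3,0,0,2,1,1
[6] 0,0,2,1,3,1
0,0,2,2,2,3
3,1,0,0,3,0
3,0,0,2,1,1
[7] 0,0,2,2,0,2
0,0,2,2,3,3
3,1,0,0,3,0
3,0,0,2,1,1
[8] 0,0,2,2,1,2
0,0,2,2,3,3
3,1,0,0,3,0
3,0,0,2,1,1
[9] 0,0,2,2,2,2
0,0,2,2,3,3
3,1,0,0,3,0
3,0,0,2,1,1
[10] 0,0,2,2,3,2
0,0,2,2,3,3
3,1,0,0,3,0
3,0,0,2,1,1
[11] 0,0,2,3,2,0
0,0,2,3,2,1
3,1,0,1,0,2
3,0,0,2,2,1
[12] 0,0,2,3,3,0
0,0,2,3,2,1
3,1,0,1,0,2
3,0,0,2,2,1
[13] 0,0,3,1,2,1
0,0,3,1,0,2
3,1,0,2,1,2
3,0,0,2,2,1
[14] 0,0,3,1,3,1
0,0,3,1,0,2
3,1,0,2,1,2
3,0,0,2,2,1
[15] 0,0,3,2,0,2
0,0,3,1,1,2
3,1,0,2,1,2
3,0,0,2,2,1
[16] 0,0,3,2,1,2
0,0,3,1,1,2
3,1,0,2,1,2
3,0,0,2,2,1
[17] 0,0,3,2,2,2
0,0,3,1,1,2
3,1,0,2,1,2
3,0,0,2,2,1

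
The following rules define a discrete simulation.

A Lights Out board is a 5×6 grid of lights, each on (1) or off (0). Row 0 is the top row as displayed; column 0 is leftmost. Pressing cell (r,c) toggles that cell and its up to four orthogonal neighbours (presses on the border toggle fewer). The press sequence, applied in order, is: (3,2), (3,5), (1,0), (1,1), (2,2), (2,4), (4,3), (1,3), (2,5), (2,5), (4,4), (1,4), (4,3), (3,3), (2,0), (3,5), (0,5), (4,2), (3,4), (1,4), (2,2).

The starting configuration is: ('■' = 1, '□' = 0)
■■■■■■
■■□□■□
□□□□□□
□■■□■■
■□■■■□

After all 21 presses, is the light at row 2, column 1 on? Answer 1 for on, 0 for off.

t=0: ■■■■■■
■■□□■□
□□□□□□
□■■□■■
■□■■■□
t=1: ■■■■■■
■■□□■□
□□■□□□
□□□■■■
■□□■■□
t=2: ■■■■■■
■■□□■□
□□■□□■
□□□■□□
■□□■■■
t=3: □■■■■■
□□□□■□
■□■□□■
□□□■□□
■□□■■■
t=4: □□■■■■
■■■□■□
■■■□□■
□□□■□□
■□□■■■
t=5: □□■■■■
■■□□■□
■□□■□■
□□■■□□
■□□■■■
t=6: □□■■■■
■■□□□□
■□□□■□
□□■■■□
■□□■■■
t=7: □□■■■■
■■□□□□
■□□□■□
□□■□■□
■□■□□■
t=8: □□■□■■
■■■■■□
■□□■■□
□□■□■□
■□■□□■
t=9: □□■□■■
■■■■■■
■□□■□■
□□■□■■
■□■□□■
t=10: □□■□■■
■■■■■□
■□□■■□
□□■□■□
■□■□□■
t=11: □□■□■■
■■■■■□
■□□■■□
□□■□□□
■□■■■□
t=12: □□■□□■
■■■□□■
■□□■□□
□□■□□□
■□■■■□
t=13: □□■□□■
■■■□□■
■□□■□□
□□■■□□
■□□□□□
t=14: □□■□□■
■■■□□■
■□□□□□
□□□□■□
■□□■□□
t=15: □□■□□■
□■■□□■
□■□□□□
■□□□■□
■□□■□□
t=16: □□■□□■
□■■□□■
□■□□□■
■□□□□■
■□□■□■
t=17: □□■□■□
□■■□□□
□■□□□■
■□□□□■
■□□■□■
t=18: □□■□■□
□■■□□□
□■□□□■
■□■□□■
■■■□□■
t=19: □□■□■□
□■■□□□
□■□□■■
■□■■■□
■■■□■■
t=20: □□■□□□
□■■■■■
□■□□□■
■□■■■□
■■■□■■
t=21: □□■□□□
□■□■■■
□□■■□■
■□□■■□
■■■□■■

0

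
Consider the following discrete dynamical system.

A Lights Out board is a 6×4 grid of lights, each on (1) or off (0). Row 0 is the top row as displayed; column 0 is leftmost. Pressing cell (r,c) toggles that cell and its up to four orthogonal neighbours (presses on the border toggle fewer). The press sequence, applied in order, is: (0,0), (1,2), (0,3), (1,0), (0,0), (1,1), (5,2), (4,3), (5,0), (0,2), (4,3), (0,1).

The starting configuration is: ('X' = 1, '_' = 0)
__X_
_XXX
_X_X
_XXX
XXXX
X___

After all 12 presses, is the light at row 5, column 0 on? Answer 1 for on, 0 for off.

0

[0] __X_
_XXX
_X_X
_XXX
XXXX
X___
[1] XXX_
XXXX
_X_X
_XXX
XXXX
X___
[2] XX__
X___
_XXX
_XXX
XXXX
X___
[3] XXXX
X__X
_XXX
_XXX
XXXX
X___
[4] _XXX
_X_X
XXXX
_XXX
XXXX
X___
[5] X_XX
XX_X
XXXX
_XXX
XXXX
X___
[6] XXXX
__XX
X_XX
_XXX
XXXX
X___
[7] XXXX
__XX
X_XX
_XXX
XX_X
XXXX
[8] XXXX
__XX
X_XX
_XX_
XXX_
XXX_
[9] XXXX
__XX
X_XX
_XX_
_XX_
__X_
[10] X___
___X
X_XX
_XX_
_XX_
__X_
[11] X___
___X
X_XX
_XXX
_X_X
__XX
[12] _XX_
_X_X
X_XX
_XXX
_X_X
__XX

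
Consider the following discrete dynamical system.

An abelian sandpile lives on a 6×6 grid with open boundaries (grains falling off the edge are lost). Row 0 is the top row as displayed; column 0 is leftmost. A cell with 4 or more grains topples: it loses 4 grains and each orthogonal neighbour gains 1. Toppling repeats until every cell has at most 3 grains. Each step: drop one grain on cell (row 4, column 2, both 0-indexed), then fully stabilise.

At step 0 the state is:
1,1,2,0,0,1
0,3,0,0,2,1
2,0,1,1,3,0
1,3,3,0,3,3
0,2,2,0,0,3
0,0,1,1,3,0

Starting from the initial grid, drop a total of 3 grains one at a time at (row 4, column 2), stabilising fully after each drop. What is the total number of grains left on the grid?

step 0: 1,1,2,0,0,1
0,3,0,0,2,1
2,0,1,1,3,0
1,3,3,0,3,3
0,2,2,0,0,3
0,0,1,1,3,0
step 1: 1,1,2,0,0,1
0,3,0,0,2,1
2,0,1,1,3,0
1,3,3,0,3,3
0,2,3,0,0,3
0,0,1,1,3,0
step 2: 1,1,2,0,0,1
0,3,0,0,2,1
2,1,2,1,3,0
2,1,1,1,3,3
1,0,2,1,0,3
0,1,2,1,3,0
step 3: 1,1,2,0,0,1
0,3,0,0,2,1
2,1,2,1,3,0
2,1,1,1,3,3
1,0,3,1,0,3
0,1,2,1,3,0

46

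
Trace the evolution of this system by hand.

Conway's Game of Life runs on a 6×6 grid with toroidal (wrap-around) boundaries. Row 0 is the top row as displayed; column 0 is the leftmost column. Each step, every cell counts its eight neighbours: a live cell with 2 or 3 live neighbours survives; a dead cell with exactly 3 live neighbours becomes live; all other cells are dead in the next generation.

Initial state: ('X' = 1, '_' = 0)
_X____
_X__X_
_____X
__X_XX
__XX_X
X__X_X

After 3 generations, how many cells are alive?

[0] _X____
_X__X_
_____X
__X_XX
__XX_X
X__X_X
[1] _XX_XX
X_____
X__X_X
X_X__X
_XX___
XX_X_X
[2] __XXX_
__XX__
____X_
__XXXX
___XX_
___X_X
[3] ______
__X___
_____X
__X__X
______
_____X

5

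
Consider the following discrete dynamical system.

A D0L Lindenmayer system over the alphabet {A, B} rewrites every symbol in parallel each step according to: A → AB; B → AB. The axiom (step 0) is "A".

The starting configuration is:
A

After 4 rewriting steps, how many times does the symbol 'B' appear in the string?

gen 0: A
gen 1: AB
gen 2: ABAB
gen 3: ABABABAB
gen 4: ABABABABABABABAB

8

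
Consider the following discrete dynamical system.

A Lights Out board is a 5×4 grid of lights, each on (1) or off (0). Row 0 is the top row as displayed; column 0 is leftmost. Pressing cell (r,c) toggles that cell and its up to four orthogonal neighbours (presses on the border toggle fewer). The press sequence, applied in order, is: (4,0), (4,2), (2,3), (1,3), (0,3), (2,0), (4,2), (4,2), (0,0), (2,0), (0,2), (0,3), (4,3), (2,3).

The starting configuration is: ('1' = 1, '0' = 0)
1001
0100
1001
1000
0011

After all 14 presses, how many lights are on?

11

t=0: 1001
0100
1001
1000
0011
t=1: 1001
0100
1001
0000
1111
t=2: 1001
0100
1001
0010
1000
t=3: 1001
0101
1010
0011
1000
t=4: 1000
0110
1011
0011
1000
t=5: 1011
0111
1011
0011
1000
t=6: 1011
1111
0111
1011
1000
t=7: 1011
1111
0111
1001
1111
t=8: 1011
1111
0111
1011
1000
t=9: 0111
0111
0111
1011
1000
t=10: 0111
1111
1011
0011
1000
t=11: 0000
1101
1011
0011
1000
t=12: 0011
1100
1011
0011
1000
t=13: 0011
1100
1011
0010
1011
t=14: 0011
1101
1000
0011
1011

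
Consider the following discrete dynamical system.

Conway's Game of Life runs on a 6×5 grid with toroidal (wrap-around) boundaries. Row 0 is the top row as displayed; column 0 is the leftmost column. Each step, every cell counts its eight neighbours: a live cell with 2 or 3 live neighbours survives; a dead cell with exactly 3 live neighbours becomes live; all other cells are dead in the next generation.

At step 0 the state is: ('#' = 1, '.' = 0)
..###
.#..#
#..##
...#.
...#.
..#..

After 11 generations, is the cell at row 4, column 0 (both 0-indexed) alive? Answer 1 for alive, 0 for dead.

[0] ..###
.#..#
#..##
...#.
...#.
..#..
[1] ###.#
.#...
#.##.
..##.
..##.
..#.#
[2] ..#.#
.....
...##
.....
.#..#
....#
[3] ...#.
....#
.....
#..##
#....
....#
[4] ...##
.....
#..#.
#...#
#..#.
....#
[5] ...##
...#.
#....
##.#.
#..#.
#....
[6] ...##
...#.
###..
###..
#.#..
#..#.
[7] ..##.
##.#.
#..##
...##
#.##.
####.
[8] .....
##...
.#...
.#...
#....
#....
[9] ##...
##...
.##..
##...
##...
.....
[10] ##...
.....
..#..
.....
##...
.....
[11] .....
.#...
.....
.#...
.....
.....

0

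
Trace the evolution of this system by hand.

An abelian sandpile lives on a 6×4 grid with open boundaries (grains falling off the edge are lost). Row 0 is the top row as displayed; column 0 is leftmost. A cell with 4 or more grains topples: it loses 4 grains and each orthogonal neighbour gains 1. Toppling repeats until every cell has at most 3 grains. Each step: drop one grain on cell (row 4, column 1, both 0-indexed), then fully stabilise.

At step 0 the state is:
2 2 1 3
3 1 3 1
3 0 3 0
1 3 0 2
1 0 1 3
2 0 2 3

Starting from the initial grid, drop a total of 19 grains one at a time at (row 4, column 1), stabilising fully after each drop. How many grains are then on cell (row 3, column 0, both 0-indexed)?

0) 2 2 1 3
3 1 3 1
3 0 3 0
1 3 0 2
1 0 1 3
2 0 2 3
1) 2 2 1 3
3 1 3 1
3 0 3 0
1 3 0 2
1 1 1 3
2 0 2 3
2) 2 2 1 3
3 1 3 1
3 0 3 0
1 3 0 2
1 2 1 3
2 0 2 3
3) 2 2 1 3
3 1 3 1
3 0 3 0
1 3 0 2
1 3 1 3
2 0 2 3
4) 2 2 1 3
3 1 3 1
3 1 3 0
2 0 1 2
2 1 2 3
2 1 2 3
5) 2 2 1 3
3 1 3 1
3 1 3 0
2 0 1 2
2 2 2 3
2 1 2 3
6) 2 2 1 3
3 1 3 1
3 1 3 0
2 0 1 2
2 3 2 3
2 1 2 3
7) 2 2 1 3
3 1 3 1
3 1 3 0
2 1 1 2
3 0 3 3
2 2 2 3
8) 2 2 1 3
3 1 3 1
3 1 3 0
2 1 1 2
3 1 3 3
2 2 2 3
9) 2 2 1 3
3 1 3 1
3 1 3 0
2 1 1 2
3 2 3 3
2 2 2 3
10) 2 2 1 3
3 1 3 1
3 1 3 0
2 1 1 2
3 3 3 3
2 2 2 3
11) 2 2 1 3
3 1 3 1
3 1 3 0
3 2 2 3
1 3 2 1
0 1 1 1
12) 2 2 1 3
3 1 3 1
3 1 3 0
3 3 2 3
2 0 3 1
0 2 1 1
13) 2 2 1 3
3 1 3 1
3 1 3 0
3 3 2 3
2 1 3 1
0 2 1 1
14) 2 2 1 3
3 1 3 1
3 1 3 0
3 3 2 3
2 2 3 1
0 2 1 1
15) 2 2 1 3
3 1 3 1
3 1 3 0
3 3 2 3
2 3 3 1
0 2 1 1
16) 3 3 2 3
1 0 1 2
2 1 2 2
2 3 2 0
0 3 1 3
1 3 2 1
17) 3 3 2 3
1 0 1 2
2 2 2 2
3 0 3 0
1 2 2 3
2 0 3 1
18) 3 3 2 3
1 0 1 2
2 2 2 2
3 0 3 0
1 3 2 3
2 0 3 1
19) 3 3 2 3
1 0 1 2
2 2 2 2
3 1 3 0
2 0 3 3
2 1 3 1

3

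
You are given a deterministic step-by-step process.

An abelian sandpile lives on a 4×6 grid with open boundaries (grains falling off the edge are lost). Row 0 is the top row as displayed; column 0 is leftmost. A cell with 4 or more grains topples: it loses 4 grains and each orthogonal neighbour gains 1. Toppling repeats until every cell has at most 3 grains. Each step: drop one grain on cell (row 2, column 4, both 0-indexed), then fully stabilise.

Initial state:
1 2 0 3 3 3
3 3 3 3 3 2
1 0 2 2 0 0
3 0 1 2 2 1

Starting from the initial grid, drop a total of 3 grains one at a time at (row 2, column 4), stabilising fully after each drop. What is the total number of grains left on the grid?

[0] 1 2 0 3 3 3
3 3 3 3 3 2
1 0 2 2 0 0
3 0 1 2 2 1
[1] 1 2 0 3 3 3
3 3 3 3 3 2
1 0 2 2 1 0
3 0 1 2 2 1
[2] 1 2 0 3 3 3
3 3 3 3 3 2
1 0 2 2 2 0
3 0 1 2 2 1
[3] 1 2 0 3 3 3
3 3 3 3 3 2
1 0 2 2 3 0
3 0 1 2 2 1

46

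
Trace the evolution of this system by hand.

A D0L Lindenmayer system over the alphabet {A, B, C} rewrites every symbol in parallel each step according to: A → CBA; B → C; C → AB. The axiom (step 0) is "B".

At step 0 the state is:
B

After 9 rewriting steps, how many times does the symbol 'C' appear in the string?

gen 0: B
gen 1: C
gen 2: AB
gen 3: CBAC
gen 4: ABCCBAAB
gen 5: CBACABABCCBACBAC
gen 6: ABCCBAABCBACCBACABABCCBAABCCBAAB
gen 7: CBACABABCCBACBACABCCBAABABCCBAABCBACCBACABABCCBACBACABABCCBACBAC
gen 8: ABCCBAABCBACCBACABABCCBAABCCBAABCBACABABCCBACBACCBACABABCC…ABABCCBAABCBACCBACABABCCBAABCCBAABCBACCBACABABCCBAABCCBAAB  (len 128)
gen 9: CBACABABCCBACBACABCCBAABABCCBAABCBACCBACABABCCBACBACABABCC…ABCCBACBACABCCBAABABCCBAABCBACCBACABABCCBACBACABABCCBACBAC  (len 256)

86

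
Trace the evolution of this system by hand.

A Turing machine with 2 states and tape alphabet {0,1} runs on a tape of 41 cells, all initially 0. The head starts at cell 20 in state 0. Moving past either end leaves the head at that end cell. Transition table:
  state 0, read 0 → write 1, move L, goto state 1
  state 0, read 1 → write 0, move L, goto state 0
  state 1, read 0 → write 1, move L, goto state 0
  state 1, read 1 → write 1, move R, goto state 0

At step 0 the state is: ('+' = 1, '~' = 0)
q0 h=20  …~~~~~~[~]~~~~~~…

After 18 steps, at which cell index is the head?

t=0: q0 h=20  …~~~~~~[~]~~~~~~…
t=1: q1 h=19  …~~~~~~[~]+~~~~~…
t=2: q0 h=18  …~~~~~~[~]++~~~~…
t=3: q1 h=17  …~~~~~~[~]+++~~~…
t=4: q0 h=16  …~~~~~~[~]++++~~…
t=5: q1 h=15  …~~~~~~[~]+++++~…
t=6: q0 h=14  …~~~~~~[~]++++++…
t=7: q1 h=13  …~~~~~~[~]++++++…
t=8: q0 h=12  …~~~~~~[~]++++++…
t=9: q1 h=11  …~~~~~~[~]++++++…
t=10: q0 h=10  …~~~~~~[~]++++++…
t=11: q1 h= 9  …~~~~~~[~]++++++…
t=12: q0 h= 8  …~~~~~~[~]++++++…
t=13: q1 h= 7  …~~~~~~[~]++++++…
t=14: q0 h= 6  |~~~~~~[~]++++++…
t=15: q1 h= 5  |~~~~~[~]++++++…
t=16: q0 h= 4  |~~~~[~]++++++…
t=17: q1 h= 3  |~~~[~]++++++…
t=18: q0 h= 2  |~~[~]++++++…

2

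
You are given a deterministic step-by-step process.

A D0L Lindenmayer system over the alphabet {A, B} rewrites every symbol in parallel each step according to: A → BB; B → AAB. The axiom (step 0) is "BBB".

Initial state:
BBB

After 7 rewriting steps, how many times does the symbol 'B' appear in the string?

0) BBB
1) AABAABAAB
2) BBBBAABBBBBAABBBBBAAB
3) AABAABAABAABBBBBAABAABAABAABAABBBBBAABAABAABAABAABBBBBAAB
4) BBBBAABBBBBAABBBBBAABBBBBAABAABAABAABAABBBBBAABBBBBAABBBBB…BAABBBBBAABBBBBAABBBBBAABBBBBAABBBBBAABAABAABAABAABBBBBAAB  (len 141)
5) AABAABAABAABBBBBAABAABAABAABAABBBBBAABAABAABAABAABBBBBAABA…BAABBBBBAABBBBBAABBBBBAABBBBBAABBBBBAABAABAABAABAABBBBBAAB  (len 369)
6) BBBBAABBBBBAABBBBBAABBBBBAABAABAABAABAABBBBBAABBBBBAABBBBB…BAABBBBBAABBBBBAABBBBBAABBBBBAABBBBBAABAABAABAABAABBBBBAAB  (len 933)
7) AABAABAABAABBBBBAABAABAABAABAABBBBBAABAABAABAABAABBBBBAABA…BAABBBBBAABBBBBAABBBBBAABBBBBAABBBBBAABAABAABAABAABBBBBAAB  (len 2409)

1323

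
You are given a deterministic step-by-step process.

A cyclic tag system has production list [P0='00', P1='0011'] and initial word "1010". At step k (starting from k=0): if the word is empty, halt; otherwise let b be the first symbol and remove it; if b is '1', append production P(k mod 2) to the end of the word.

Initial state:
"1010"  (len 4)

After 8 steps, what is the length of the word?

t=0: "1010"  (len 4)
t=1: "01000"  (len 5)
t=2: "1000"  (len 4)
t=3: "00000"  (len 5)
t=4: "0000"  (len 4)
t=5: "000"  (len 3)
t=6: "00"  (len 2)
t=7: "0"  (len 1)
t=8: (halted — word empty)

0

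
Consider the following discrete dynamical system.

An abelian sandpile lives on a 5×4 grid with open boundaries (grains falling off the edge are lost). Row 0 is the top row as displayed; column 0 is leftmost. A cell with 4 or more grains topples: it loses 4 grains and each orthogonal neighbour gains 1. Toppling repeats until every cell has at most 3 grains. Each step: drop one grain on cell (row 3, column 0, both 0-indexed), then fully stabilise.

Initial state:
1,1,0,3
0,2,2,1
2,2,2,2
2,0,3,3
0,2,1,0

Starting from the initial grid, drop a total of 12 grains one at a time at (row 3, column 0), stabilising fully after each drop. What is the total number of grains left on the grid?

t=0: 1,1,0,3
0,2,2,1
2,2,2,2
2,0,3,3
0,2,1,0
t=1: 1,1,0,3
0,2,2,1
2,2,2,2
3,0,3,3
0,2,1,0
t=2: 1,1,0,3
0,2,2,1
3,2,2,2
0,1,3,3
1,2,1,0
t=3: 1,1,0,3
0,2,2,1
3,2,2,2
1,1,3,3
1,2,1,0
t=4: 1,1,0,3
0,2,2,1
3,2,2,2
2,1,3,3
1,2,1,0
t=5: 1,1,0,3
0,2,2,1
3,2,2,2
3,1,3,3
1,2,1,0
t=6: 1,1,0,3
1,2,2,1
0,3,2,2
1,2,3,3
2,2,1,0
t=7: 1,1,0,3
1,2,2,1
0,3,2,2
2,2,3,3
2,2,1,0
t=8: 1,1,0,3
1,2,2,1
0,3,2,2
3,2,3,3
2,2,1,0
t=9: 1,1,0,3
1,2,2,1
1,3,2,2
0,3,3,3
3,2,1,0
t=10: 1,1,0,3
1,2,2,1
1,3,2,2
1,3,3,3
3,2,1,0
t=11: 1,1,0,3
1,2,2,1
1,3,2,2
2,3,3,3
3,2,1,0
t=12: 1,1,0,3
1,2,2,1
1,3,2,2
3,3,3,3
3,2,1,0

37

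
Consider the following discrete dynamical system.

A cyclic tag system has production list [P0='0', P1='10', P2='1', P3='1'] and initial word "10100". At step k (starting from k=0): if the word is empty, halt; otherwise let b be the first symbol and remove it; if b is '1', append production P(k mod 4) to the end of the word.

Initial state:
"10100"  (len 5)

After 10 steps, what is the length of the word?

t=0: "10100"  (len 5)
t=1: "01000"  (len 5)
t=2: "1000"  (len 4)
t=3: "0001"  (len 4)
t=4: "001"  (len 3)
t=5: "01"  (len 2)
t=6: "1"  (len 1)
t=7: "1"  (len 1)
t=8: "1"  (len 1)
t=9: "0"  (len 1)
t=10: (halted — word empty)

0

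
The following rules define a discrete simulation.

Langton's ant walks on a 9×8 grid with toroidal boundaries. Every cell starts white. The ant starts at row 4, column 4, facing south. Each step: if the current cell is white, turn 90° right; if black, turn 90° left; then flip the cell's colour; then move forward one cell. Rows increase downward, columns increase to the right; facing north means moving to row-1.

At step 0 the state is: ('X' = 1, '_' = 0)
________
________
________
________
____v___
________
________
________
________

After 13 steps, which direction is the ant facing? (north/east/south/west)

west

[0] ________
________
________
________
____v___
________
________
________
________
[1] ________
________
________
________
___<X___
________
________
________
________
[2] ________
________
________
___^____
___XX___
________
________
________
________
[3] ________
________
________
___X>___
___XX___
________
________
________
________
[4] ________
________
________
___XX___
___Xv___
________
________
________
________
[5] ________
________
________
___XX___
___X_>__
________
________
________
________
[6] ________
________
________
___XX___
___X_X__
_____v__
________
________
________
[7] ________
________
________
___XX___
___X_X__
____<X__
________
________
________
[8] ________
________
________
___XX___
___X^X__
____XX__
________
________
________
[9] ________
________
________
___XX___
___XX>__
____XX__
________
________
________
[10] ________
________
________
___XX^__
___XX___
____XX__
________
________
________
[11] ________
________
________
___XXX>_
___XX___
____XX__
________
________
________
[12] ________
________
________
___XXXX_
___XX_v_
____XX__
________
________
________
[13] ________
________
________
___XXXX_
___XX<X_
____XX__
________
________
________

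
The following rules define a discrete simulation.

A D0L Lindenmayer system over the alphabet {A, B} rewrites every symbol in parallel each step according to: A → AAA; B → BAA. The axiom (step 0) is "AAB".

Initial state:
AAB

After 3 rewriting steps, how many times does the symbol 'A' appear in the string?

80

k=0  AAB
k=1  AAAAAABAA
k=2  AAAAAAAAAAAAAAAAAABAAAAAAAA
k=3  AAAAAAAAAAAAAAAAAAAAAAAAAAAAAAAAAAAAAAAAAAAAAAAAAAAAAABAAAAAAAAAAAAAAAAAAAAAAAAAA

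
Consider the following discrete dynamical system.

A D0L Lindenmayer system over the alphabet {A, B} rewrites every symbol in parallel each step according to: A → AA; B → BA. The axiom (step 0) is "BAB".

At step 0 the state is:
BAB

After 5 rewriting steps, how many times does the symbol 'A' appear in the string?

94

0) BAB
1) BAAABA
2) BAAAAAAABAAA
3) BAAAAAAAAAAAAAAABAAAAAAA
4) BAAAAAAAAAAAAAAAAAAAAAAAAAAAAAAABAAAAAAAAAAAAAAA
5) BAAAAAAAAAAAAAAAAAAAAAAAAAAAAAAAAAAAAAAAAAAAAAAAAAAAAAAAAAAAAAAABAAAAAAAAAAAAAAAAAAAAAAAAAAAAAAA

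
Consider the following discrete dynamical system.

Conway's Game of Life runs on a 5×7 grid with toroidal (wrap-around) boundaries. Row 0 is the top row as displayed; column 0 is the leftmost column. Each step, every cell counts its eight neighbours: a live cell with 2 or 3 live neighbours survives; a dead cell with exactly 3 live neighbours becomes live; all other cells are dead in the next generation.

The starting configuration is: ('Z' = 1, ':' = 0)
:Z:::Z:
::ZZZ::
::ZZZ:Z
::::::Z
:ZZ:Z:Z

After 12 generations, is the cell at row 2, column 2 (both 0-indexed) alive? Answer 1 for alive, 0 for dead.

gen 0: :Z:::Z:
::ZZZ::
::ZZZ:Z
::::::Z
:ZZ:Z:Z
gen 1: ZZ:::Z:
:Z:::::
::Z:Z::
:Z::Z:Z
:ZZ:::Z
gen 2: ::::::Z
ZZZ::::
ZZZZ:Z:
:Z:::::
::Z:::Z
gen 3: ::Z:::Z
:::Z:::
:::Z::Z
:::Z::Z
Z::::::
gen 4: :::::::
::ZZ:::
::ZZZ::
Z:::::Z
Z:::::Z
gen 5: :::::::
::Z:Z::
:ZZ:Z::
ZZ:Z:ZZ
Z:::::Z
gen 6: :::::::
:ZZ::::
::::Z:Z
:::ZZZ:
:Z:::Z:
gen 7: :ZZ::::
:::::::
::Z:Z::
:::Z::Z
:::::Z:
gen 8: :::::::
:ZZZ:::
:::Z:::
:::ZZZ:
::Z::::
gen 9: :Z:Z:::
::ZZ:::
:::::::
::ZZZ::
:::ZZ::
gen 10: :::::::
::ZZ:::
::::Z::
::Z:Z::
:::::::
gen 11: :::::::
:::Z:::
::Z:Z::
:::Z:::
:::::::
gen 12: :::::::
:::Z:::
::Z:Z::
:::Z:::
:::::::

1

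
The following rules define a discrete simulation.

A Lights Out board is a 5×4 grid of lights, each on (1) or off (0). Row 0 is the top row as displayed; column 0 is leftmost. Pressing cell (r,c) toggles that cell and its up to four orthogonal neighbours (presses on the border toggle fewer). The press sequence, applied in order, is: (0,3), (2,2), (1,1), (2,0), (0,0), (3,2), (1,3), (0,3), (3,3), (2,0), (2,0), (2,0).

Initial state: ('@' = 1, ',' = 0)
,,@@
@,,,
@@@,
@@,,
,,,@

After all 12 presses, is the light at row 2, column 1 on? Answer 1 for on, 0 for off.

1

[0] ,,@@
@,,,
@@@,
@@,,
,,,@
[1] ,,,,
@,,@
@@@,
@@,,
,,,@
[2] ,,,,
@,@@
@,,@
@@@,
,,,@
[3] ,@,,
,@,@
@@,@
@@@,
,,,@
[4] ,@,,
@@,@
,,,@
,@@,
,,,@
[5] @,,,
,@,@
,,,@
,@@,
,,,@
[6] @,,,
,@,@
,,@@
,,,@
,,@@
[7] @,,@
,@@,
,,@,
,,,@
,,@@
[8] @,@,
,@@@
,,@,
,,,@
,,@@
[9] @,@,
,@@@
,,@@
,,@,
,,@,
[10] @,@,
@@@@
@@@@
@,@,
,,@,
[11] @,@,
,@@@
,,@@
,,@,
,,@,
[12] @,@,
@@@@
@@@@
@,@,
,,@,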